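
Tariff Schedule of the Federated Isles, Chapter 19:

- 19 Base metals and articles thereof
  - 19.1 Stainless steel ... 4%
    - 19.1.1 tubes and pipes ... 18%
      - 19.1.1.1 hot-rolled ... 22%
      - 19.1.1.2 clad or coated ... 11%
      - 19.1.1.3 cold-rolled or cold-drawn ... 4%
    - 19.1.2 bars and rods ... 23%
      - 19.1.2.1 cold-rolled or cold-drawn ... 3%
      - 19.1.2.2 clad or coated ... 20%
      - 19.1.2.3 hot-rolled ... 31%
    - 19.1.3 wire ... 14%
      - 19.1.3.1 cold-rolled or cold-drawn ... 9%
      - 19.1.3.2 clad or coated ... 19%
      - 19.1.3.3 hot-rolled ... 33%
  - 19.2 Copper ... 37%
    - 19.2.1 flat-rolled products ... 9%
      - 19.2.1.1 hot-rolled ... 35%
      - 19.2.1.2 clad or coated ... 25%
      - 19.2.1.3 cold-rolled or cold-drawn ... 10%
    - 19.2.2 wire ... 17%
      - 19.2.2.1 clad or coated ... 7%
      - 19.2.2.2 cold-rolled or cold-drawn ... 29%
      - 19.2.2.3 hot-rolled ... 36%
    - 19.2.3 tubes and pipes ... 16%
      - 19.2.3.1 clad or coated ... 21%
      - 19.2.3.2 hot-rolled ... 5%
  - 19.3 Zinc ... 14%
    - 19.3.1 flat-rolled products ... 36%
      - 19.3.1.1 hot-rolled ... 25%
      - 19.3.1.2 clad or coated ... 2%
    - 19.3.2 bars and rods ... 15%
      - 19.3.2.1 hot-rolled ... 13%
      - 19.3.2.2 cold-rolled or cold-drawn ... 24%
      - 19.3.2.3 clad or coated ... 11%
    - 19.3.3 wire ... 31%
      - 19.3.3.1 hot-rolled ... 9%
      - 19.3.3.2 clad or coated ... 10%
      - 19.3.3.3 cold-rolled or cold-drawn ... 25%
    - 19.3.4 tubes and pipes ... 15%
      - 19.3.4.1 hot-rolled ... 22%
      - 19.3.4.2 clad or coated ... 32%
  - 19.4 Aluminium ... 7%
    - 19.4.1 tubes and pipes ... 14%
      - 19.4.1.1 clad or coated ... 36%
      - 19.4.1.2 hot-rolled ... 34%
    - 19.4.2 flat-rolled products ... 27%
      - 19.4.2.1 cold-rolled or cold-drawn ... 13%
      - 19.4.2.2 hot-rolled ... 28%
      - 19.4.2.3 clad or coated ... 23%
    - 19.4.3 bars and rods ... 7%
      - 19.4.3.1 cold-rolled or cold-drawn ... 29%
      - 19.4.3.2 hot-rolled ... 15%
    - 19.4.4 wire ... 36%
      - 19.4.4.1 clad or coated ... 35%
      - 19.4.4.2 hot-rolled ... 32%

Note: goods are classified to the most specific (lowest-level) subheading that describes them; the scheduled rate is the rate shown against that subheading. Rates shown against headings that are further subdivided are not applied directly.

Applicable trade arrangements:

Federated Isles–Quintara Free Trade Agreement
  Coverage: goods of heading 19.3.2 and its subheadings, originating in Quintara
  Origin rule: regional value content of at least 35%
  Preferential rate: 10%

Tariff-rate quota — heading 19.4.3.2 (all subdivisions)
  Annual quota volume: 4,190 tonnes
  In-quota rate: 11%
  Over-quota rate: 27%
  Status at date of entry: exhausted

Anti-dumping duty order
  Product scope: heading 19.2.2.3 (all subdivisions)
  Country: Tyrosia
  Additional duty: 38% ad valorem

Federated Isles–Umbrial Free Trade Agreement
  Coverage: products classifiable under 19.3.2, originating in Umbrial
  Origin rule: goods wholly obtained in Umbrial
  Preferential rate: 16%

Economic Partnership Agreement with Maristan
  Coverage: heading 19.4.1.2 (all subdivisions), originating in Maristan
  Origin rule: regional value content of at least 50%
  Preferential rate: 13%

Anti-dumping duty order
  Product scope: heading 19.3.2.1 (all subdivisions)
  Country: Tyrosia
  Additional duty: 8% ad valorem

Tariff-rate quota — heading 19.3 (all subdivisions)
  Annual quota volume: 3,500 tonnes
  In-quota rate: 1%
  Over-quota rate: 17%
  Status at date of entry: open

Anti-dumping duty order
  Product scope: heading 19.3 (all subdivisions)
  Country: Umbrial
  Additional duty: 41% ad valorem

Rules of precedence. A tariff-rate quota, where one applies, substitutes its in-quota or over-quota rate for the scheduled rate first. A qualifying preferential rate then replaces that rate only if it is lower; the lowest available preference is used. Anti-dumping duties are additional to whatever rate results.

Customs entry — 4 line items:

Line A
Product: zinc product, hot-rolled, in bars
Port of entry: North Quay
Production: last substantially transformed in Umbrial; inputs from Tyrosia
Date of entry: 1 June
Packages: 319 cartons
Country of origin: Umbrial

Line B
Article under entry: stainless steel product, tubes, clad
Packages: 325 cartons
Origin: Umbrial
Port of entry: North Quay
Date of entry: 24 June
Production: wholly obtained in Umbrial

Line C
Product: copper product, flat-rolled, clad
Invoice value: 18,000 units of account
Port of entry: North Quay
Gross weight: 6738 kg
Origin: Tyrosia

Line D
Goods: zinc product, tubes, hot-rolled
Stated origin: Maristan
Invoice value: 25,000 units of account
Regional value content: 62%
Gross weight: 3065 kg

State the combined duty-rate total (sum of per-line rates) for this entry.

79%

Line A: zinc → 19.3; in bars → 19.3.2; hot-rolled → 19.3.2.1. Scheduled 13%. quota on 19.3 open → in-quota 1%; Umbrial agreement on 19.3.2: not wholly obtained; anti-dumping (Umbrial, 19.3): +41%; total 1% + 41% = 42%. → 42%.
Line B: stainless steel → 19.1; tubes → 19.1.1; clad → 19.1.1.2. Scheduled 11%. Umbrial agreement on 19.3.2: 19.1.1.2 not covered. → 11%.
Line C: copper → 19.2; flat-rolled → 19.2.1; clad → 19.2.1.2. Scheduled 25%. No special measure applies. → 25%.
Line D: zinc → 19.3; tubes → 19.3.4; hot-rolled → 19.3.4.1. Scheduled 22%. quota on 19.3 open → in-quota 1%; Maristan agreement on 19.4.1.2: 19.3.4.1 not covered. → 1%.
Sum: 42% + 11% + 25% + 1% = 79%.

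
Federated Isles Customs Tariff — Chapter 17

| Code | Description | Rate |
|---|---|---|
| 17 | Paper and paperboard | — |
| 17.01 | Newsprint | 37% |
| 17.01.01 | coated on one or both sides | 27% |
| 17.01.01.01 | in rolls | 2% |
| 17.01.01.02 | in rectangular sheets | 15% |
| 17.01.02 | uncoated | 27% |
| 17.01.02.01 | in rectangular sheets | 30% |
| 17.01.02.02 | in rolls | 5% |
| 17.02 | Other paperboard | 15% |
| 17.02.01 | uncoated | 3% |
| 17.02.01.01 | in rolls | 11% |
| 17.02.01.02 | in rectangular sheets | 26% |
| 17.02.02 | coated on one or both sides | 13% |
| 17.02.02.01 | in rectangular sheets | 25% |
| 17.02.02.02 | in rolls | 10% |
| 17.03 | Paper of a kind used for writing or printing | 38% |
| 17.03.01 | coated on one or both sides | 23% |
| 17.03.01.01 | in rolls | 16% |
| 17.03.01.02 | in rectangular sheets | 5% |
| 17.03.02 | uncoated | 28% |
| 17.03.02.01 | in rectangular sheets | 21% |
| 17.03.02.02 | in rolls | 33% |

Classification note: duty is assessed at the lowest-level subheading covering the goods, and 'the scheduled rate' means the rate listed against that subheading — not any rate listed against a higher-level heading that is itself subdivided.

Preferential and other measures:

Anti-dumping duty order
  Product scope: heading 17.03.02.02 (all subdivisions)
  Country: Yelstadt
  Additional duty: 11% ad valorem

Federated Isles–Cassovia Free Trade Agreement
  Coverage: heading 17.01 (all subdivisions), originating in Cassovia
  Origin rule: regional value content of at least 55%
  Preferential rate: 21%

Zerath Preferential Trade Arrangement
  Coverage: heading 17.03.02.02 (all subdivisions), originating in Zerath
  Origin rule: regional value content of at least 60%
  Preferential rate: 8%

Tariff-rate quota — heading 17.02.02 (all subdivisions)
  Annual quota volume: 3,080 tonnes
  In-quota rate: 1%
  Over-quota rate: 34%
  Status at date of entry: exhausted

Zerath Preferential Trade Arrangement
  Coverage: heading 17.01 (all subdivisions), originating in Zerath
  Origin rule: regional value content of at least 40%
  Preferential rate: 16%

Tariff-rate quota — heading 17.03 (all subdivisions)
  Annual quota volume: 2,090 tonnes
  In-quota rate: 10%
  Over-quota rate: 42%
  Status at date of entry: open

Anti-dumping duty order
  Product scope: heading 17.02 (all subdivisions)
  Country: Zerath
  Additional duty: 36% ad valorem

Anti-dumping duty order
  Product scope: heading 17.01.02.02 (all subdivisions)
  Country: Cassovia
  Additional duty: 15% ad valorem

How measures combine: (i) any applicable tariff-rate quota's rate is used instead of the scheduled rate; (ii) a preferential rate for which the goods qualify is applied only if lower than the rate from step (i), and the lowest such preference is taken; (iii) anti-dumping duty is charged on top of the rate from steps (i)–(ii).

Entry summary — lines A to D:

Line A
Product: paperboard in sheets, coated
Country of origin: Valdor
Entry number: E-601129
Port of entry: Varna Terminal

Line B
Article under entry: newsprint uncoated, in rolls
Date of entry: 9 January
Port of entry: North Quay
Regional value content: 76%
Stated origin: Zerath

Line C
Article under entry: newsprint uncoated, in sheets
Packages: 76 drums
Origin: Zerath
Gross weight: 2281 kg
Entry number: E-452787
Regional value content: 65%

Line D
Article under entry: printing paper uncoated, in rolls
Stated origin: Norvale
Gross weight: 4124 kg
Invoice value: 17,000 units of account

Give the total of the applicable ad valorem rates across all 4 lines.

Line A: paperboard → 17.02; coated → 17.02.02; in sheets → 17.02.02.01. Scheduled 25%. quota on 17.02.02 exhausted → over-quota 34%. → 34%.
Line B: newsprint → 17.01; uncoated → 17.01.02; in rolls → 17.01.02.02. Scheduled 5%. Zerath agreement on 17.03.02.02: 17.01.02.02 not covered; Zerath agreement on 17.01: RVC ≥ 40% → 16% available; preference 16% not lower than 5% → no reduction. → 5%.
Line C: newsprint → 17.01; uncoated → 17.01.02; in sheets → 17.01.02.01. Scheduled 30%. Zerath agreement on 17.03.02.02: 17.01.02.01 not covered; Zerath agreement on 17.01: RVC ≥ 40% → 16% available; preferential 16%. → 16%.
Line D: printing paper → 17.03; uncoated → 17.03.02; in rolls → 17.03.02.02. Scheduled 33%. quota on 17.03 open → in-quota 10%. → 10%.
Sum: 34% + 5% + 16% + 10% = 65%.

65%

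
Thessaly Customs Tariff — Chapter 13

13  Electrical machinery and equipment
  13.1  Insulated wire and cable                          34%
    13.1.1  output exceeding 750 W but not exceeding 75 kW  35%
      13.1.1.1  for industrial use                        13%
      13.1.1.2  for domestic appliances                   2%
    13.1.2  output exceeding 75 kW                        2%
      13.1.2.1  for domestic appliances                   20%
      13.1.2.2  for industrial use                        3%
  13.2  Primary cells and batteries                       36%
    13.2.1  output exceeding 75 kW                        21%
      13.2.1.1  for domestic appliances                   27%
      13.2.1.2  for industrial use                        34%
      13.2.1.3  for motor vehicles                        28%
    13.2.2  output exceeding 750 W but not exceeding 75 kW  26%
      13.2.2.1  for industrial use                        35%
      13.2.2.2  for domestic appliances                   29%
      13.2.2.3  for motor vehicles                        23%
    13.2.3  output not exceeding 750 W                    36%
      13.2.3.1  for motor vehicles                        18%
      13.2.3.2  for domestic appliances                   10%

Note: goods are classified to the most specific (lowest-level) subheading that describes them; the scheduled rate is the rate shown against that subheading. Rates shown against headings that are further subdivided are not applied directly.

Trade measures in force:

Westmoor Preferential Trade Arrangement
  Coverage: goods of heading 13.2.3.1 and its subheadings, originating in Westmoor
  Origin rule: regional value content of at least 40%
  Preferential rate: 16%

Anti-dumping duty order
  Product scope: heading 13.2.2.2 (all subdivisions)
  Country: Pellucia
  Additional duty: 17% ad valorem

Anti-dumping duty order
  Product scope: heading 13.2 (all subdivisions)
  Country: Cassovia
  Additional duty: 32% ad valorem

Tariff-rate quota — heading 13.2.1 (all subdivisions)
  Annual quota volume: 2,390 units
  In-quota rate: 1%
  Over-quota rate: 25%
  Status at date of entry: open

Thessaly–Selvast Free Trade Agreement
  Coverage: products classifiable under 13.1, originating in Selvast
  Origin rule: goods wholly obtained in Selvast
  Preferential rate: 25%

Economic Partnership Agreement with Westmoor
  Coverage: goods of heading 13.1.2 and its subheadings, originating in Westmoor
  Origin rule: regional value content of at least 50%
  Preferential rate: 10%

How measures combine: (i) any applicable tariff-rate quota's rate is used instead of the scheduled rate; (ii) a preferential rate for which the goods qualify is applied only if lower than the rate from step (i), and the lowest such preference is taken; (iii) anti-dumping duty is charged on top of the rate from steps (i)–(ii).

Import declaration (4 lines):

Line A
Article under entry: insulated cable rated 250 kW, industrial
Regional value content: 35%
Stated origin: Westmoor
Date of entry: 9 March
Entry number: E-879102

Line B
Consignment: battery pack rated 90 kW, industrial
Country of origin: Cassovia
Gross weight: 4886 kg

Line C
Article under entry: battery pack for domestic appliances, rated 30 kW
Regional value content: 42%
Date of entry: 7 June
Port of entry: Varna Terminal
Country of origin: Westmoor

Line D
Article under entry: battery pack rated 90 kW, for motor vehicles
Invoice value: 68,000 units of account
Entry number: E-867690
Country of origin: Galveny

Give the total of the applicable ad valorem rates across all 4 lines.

66%

Line A: insulated cable → 13.1; rated 250 kW → 13.1.2; industrial → 13.1.2.2. Scheduled 3%. Westmoor agreement on 13.2.3.1: 13.1.2.2 not covered; Westmoor agreement on 13.1.2: RVC < 50%. → 3%.
Line B: battery pack → 13.2; rated 90 kW → 13.2.1; industrial → 13.2.1.2. Scheduled 34%. quota on 13.2.1 open → in-quota 1%; anti-dumping (Cassovia, 13.2): +32%; total 1% + 32% = 33%. → 33%.
Line C: battery pack → 13.2; rated 30 kW → 13.2.2; for domestic appliances → 13.2.2.2. Scheduled 29%. Westmoor agreement on 13.2.3.1: 13.2.2.2 not covered; Westmoor agreement on 13.1.2: 13.2.2.2 not covered. → 29%.
Line D: battery pack → 13.2; rated 90 kW → 13.2.1; for motor vehicles → 13.2.1.3. Scheduled 28%. quota on 13.2.1 open → in-quota 1%. → 1%.
Sum: 3% + 33% + 29% + 1% = 66%.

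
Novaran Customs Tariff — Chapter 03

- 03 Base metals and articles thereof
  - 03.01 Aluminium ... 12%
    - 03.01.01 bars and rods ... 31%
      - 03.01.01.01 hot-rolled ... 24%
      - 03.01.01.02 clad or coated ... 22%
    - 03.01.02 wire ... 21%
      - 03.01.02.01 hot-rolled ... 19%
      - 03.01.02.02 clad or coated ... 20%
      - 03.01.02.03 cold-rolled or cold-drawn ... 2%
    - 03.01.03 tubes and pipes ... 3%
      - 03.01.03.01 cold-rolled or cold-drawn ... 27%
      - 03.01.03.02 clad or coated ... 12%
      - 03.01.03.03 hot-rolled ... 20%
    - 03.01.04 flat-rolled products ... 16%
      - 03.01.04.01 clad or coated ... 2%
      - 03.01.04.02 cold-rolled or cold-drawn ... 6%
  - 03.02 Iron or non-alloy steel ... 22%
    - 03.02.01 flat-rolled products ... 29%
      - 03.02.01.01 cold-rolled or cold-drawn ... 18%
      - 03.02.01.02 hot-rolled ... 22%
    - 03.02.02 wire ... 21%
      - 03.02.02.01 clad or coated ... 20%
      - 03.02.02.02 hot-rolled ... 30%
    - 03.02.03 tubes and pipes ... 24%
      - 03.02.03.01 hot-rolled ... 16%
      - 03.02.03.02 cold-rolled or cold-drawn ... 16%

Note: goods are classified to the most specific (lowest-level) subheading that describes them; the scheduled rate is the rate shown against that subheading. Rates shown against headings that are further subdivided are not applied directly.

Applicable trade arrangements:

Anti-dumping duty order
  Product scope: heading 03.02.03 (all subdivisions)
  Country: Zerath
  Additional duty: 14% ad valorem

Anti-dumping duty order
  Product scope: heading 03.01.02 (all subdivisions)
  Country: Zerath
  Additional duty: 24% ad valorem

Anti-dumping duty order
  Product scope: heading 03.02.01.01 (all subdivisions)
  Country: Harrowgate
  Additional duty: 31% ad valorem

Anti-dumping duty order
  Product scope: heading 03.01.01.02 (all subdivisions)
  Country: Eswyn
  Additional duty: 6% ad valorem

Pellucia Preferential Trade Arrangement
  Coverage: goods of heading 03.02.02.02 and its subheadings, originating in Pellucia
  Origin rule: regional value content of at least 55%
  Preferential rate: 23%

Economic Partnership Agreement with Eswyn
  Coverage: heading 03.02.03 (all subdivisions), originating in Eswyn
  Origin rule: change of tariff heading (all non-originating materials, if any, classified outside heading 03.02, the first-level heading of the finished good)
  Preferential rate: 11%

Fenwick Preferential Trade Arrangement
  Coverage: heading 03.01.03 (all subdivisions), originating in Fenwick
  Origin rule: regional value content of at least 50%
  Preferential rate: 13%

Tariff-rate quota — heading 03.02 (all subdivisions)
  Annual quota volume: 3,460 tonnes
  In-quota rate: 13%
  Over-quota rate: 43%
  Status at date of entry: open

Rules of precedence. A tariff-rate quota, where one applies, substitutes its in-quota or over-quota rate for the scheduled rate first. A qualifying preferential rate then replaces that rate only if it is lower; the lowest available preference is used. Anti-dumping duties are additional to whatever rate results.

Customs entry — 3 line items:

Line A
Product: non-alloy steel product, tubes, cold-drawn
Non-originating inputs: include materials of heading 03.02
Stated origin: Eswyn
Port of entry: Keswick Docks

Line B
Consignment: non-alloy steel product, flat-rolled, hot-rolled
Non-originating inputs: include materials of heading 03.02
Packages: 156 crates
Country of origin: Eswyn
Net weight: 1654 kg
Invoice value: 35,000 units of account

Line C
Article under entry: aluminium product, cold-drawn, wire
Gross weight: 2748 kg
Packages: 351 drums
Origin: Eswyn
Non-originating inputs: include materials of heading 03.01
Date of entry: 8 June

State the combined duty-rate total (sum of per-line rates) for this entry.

Line A: non-alloy steel → 03.02; tubes → 03.02.03; cold-drawn → 03.02.03.02. Scheduled 16%. quota on 03.02 open → in-quota 13%; Eswyn agreement on 03.02.03: CTH not met. → 13%.
Line B: non-alloy steel → 03.02; flat-rolled → 03.02.01; hot-rolled → 03.02.01.02. Scheduled 22%. quota on 03.02 open → in-quota 13%; Eswyn agreement on 03.02.03: 03.02.01.02 not covered. → 13%.
Line C: aluminium → 03.01; wire → 03.01.02; cold-drawn → 03.01.02.03. Scheduled 2%. Eswyn agreement on 03.02.03: 03.01.02.03 not covered. → 2%.
Sum: 13% + 13% + 2% = 28%.

28%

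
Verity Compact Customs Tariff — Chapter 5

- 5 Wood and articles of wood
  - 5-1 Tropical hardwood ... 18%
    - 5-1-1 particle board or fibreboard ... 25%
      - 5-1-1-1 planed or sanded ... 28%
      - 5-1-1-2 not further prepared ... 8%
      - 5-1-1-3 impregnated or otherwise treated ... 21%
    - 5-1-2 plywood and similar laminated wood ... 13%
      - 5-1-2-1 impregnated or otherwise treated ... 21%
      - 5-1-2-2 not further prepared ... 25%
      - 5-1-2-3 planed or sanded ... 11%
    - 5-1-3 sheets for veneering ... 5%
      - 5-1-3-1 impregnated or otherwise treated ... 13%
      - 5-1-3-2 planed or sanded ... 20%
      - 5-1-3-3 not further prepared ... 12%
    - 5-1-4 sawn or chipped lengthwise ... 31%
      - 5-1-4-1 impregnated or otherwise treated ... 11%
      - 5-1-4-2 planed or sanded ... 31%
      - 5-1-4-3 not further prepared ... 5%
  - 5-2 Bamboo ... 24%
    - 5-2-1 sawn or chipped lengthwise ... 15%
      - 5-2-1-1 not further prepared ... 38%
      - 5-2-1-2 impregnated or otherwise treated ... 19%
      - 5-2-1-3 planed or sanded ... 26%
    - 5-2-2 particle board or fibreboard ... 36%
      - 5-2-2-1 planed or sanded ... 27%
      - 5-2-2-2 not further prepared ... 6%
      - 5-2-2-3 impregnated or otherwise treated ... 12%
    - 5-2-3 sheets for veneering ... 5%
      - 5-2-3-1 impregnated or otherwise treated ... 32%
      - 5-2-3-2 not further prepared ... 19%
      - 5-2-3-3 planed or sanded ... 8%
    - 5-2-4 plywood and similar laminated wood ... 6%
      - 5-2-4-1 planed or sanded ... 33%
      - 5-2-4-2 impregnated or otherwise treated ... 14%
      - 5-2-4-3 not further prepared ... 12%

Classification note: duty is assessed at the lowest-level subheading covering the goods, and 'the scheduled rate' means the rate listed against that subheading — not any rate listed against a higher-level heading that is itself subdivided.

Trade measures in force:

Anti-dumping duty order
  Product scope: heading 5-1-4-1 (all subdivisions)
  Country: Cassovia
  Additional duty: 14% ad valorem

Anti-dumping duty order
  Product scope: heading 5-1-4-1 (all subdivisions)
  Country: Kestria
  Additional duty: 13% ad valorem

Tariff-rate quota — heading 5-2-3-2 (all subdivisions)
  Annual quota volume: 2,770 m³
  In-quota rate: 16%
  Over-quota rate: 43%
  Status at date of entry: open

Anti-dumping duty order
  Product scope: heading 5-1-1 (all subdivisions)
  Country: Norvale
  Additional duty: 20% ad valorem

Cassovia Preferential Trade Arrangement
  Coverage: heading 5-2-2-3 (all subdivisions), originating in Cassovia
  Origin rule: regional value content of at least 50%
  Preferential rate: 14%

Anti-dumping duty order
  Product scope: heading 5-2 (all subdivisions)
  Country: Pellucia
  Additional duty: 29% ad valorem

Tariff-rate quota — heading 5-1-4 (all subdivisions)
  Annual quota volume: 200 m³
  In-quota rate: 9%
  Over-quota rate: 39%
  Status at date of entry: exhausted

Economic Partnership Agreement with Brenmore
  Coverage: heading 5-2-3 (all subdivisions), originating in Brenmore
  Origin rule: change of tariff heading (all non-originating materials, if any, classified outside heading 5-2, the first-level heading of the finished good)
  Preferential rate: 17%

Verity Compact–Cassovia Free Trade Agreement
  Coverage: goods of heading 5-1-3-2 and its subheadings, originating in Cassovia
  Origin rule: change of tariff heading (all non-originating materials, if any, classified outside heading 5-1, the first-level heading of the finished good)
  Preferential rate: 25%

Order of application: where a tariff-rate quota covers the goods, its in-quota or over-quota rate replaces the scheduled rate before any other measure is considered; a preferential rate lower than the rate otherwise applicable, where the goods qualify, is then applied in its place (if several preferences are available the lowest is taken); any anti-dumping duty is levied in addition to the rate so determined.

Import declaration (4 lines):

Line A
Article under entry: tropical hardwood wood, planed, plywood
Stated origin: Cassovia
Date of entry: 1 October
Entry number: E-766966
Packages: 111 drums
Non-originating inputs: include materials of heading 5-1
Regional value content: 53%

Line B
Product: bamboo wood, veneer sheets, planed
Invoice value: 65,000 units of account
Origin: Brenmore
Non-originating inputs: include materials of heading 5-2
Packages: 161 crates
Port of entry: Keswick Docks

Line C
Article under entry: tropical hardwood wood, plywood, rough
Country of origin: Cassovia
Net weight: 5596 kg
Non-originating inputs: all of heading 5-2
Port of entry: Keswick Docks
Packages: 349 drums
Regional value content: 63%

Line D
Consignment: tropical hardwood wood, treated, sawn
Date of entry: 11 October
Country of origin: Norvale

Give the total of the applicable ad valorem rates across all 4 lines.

Line A: tropical hardwood → 5-1; plywood → 5-1-2; planed → 5-1-2-3. Scheduled 11%. Cassovia agreement on 5-2-2-3: 5-1-2-3 not covered; Cassovia agreement on 5-1-3-2: 5-1-2-3 not covered. → 11%.
Line B: bamboo → 5-2; veneer sheets → 5-2-3; planed → 5-2-3-3. Scheduled 8%. Brenmore agreement on 5-2-3: CTH not met. → 8%.
Line C: tropical hardwood → 5-1; plywood → 5-1-2; rough → 5-1-2-2. Scheduled 25%. Cassovia agreement on 5-2-2-3: 5-1-2-2 not covered; Cassovia agreement on 5-1-3-2: 5-1-2-2 not covered. → 25%.
Line D: tropical hardwood → 5-1; sawn → 5-1-4; treated → 5-1-4-1. Scheduled 11%. quota on 5-1-4 exhausted → over-quota 39%. → 39%.
Sum: 11% + 8% + 25% + 39% = 83%.

83%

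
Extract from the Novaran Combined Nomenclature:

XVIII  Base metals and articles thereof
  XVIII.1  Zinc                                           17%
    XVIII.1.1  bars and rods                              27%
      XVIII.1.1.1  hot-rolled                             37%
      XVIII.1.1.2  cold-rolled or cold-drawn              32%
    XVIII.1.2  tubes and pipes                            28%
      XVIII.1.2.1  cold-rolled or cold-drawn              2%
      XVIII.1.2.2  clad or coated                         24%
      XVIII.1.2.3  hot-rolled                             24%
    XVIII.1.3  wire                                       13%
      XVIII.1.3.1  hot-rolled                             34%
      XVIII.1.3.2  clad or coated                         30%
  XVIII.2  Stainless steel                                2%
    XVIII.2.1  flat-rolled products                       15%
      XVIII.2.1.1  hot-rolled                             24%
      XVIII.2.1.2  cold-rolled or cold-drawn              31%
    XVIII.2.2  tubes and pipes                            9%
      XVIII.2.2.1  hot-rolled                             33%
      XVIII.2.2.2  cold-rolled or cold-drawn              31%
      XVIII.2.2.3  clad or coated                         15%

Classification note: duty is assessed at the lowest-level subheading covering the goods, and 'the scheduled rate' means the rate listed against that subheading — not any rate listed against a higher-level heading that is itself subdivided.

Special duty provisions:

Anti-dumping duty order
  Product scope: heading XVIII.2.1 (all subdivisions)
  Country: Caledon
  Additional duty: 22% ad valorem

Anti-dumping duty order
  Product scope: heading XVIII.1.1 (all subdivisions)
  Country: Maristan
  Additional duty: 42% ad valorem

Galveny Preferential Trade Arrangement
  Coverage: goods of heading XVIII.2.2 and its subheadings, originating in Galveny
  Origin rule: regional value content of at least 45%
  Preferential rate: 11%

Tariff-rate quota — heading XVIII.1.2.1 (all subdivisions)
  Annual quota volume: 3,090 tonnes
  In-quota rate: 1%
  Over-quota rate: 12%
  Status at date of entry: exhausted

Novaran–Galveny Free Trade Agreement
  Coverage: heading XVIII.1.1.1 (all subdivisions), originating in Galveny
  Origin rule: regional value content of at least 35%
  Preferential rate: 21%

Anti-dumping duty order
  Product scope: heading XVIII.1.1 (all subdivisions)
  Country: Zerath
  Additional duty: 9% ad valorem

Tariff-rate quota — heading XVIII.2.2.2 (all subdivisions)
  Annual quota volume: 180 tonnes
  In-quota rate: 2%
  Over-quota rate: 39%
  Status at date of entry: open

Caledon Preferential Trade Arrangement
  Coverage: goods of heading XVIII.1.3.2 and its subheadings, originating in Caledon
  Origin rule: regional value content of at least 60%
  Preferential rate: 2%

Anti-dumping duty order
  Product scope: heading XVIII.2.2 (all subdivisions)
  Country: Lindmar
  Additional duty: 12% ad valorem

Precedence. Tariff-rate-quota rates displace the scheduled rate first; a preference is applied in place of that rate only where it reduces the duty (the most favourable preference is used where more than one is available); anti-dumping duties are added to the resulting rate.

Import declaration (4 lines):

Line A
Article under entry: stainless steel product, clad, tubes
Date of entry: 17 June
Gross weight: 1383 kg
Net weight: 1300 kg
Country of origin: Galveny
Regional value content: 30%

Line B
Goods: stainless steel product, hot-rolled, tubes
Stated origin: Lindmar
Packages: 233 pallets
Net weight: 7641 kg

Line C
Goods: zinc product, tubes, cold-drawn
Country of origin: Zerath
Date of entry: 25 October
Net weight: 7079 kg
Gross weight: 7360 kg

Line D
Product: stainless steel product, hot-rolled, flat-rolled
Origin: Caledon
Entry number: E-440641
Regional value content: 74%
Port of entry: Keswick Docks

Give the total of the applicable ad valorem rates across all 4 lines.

118%

Line A: stainless steel → XVIII.2; tubes → XVIII.2.2; clad → XVIII.2.2.3. Scheduled 15%. Galveny agreement on XVIII.2.2: RVC < 45%; Galveny agreement on XVIII.1.1.1: XVIII.2.2.3 not covered. → 15%.
Line B: stainless steel → XVIII.2; tubes → XVIII.2.2; hot-rolled → XVIII.2.2.1. Scheduled 33%. anti-dumping (Lindmar, XVIII.2.2): +12%; total 33% + 12% = 45%. → 45%.
Line C: zinc → XVIII.1; tubes → XVIII.1.2; cold-drawn → XVIII.1.2.1. Scheduled 2%. quota on XVIII.1.2.1 exhausted → over-quota 12%. → 12%.
Line D: stainless steel → XVIII.2; flat-rolled → XVIII.2.1; hot-rolled → XVIII.2.1.1. Scheduled 24%. Caledon agreement on XVIII.1.3.2: XVIII.2.1.1 not covered; anti-dumping (Caledon, XVIII.2.1): +22%; total 24% + 22% = 46%. → 46%.
Sum: 15% + 45% + 12% + 46% = 118%.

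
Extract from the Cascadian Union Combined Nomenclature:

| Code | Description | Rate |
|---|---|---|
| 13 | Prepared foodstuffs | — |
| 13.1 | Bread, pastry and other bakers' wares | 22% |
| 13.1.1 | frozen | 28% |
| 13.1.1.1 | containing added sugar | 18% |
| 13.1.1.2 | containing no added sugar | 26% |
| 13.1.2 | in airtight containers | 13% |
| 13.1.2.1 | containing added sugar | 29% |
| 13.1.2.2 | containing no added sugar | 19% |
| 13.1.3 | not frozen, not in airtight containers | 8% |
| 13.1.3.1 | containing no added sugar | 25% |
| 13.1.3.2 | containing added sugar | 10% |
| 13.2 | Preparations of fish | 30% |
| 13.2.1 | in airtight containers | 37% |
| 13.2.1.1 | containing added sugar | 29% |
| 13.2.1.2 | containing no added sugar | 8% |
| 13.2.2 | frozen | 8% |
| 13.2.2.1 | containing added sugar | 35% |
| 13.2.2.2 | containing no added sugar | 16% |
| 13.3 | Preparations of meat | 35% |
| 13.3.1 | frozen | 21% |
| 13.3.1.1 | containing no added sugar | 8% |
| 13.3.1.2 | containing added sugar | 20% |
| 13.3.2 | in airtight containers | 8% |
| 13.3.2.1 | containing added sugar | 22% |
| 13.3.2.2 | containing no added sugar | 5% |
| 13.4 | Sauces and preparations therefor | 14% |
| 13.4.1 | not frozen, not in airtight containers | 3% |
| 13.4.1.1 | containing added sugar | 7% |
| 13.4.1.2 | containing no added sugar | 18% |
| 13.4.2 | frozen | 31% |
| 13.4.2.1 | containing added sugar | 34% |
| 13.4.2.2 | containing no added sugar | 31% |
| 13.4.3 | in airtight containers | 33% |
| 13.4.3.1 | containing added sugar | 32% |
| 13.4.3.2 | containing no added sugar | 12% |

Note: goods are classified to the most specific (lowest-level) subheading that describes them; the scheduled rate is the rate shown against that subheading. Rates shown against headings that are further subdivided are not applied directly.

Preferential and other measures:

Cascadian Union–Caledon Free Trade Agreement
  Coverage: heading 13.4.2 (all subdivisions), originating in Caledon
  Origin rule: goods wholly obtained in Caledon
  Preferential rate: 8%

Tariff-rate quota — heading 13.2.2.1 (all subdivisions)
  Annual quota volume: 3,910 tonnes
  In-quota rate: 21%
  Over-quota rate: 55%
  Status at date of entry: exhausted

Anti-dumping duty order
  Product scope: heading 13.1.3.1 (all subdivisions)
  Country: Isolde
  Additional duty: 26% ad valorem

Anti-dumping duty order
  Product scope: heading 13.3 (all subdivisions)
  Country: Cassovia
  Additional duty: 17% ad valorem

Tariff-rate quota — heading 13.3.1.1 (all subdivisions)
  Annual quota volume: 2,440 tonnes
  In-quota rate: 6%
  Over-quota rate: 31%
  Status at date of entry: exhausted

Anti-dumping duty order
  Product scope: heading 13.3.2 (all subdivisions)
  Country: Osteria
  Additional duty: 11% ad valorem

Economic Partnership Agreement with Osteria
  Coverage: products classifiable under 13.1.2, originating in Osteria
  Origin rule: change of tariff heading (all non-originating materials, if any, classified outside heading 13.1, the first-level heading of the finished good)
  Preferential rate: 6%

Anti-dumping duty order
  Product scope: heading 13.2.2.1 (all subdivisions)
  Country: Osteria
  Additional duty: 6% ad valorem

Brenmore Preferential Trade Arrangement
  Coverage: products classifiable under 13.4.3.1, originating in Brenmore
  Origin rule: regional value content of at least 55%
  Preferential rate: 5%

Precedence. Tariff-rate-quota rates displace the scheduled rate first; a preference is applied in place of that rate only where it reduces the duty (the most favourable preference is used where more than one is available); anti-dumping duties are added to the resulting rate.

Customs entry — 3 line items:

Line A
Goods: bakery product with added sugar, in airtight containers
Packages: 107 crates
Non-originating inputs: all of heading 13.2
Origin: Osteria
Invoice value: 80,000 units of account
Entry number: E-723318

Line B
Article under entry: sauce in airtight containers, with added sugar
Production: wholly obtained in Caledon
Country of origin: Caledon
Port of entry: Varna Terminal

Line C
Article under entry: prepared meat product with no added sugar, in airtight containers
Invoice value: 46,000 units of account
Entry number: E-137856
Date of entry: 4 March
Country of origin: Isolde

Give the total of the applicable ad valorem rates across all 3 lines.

43%

Line A: bakery product → 13.1; in airtight containers → 13.1.2; with added sugar → 13.1.2.1. Scheduled 29%. Osteria agreement on 13.1.2: CTH met → 6% available; preferential 6%. → 6%.
Line B: sauce → 13.4; in airtight containers → 13.4.3; with added sugar → 13.4.3.1. Scheduled 32%. Caledon agreement on 13.4.2: 13.4.3.1 not covered. → 32%.
Line C: prepared meat product → 13.3; in airtight containers → 13.3.2; with no added sugar → 13.3.2.2. Scheduled 5%. No special measure applies. → 5%.
Sum: 6% + 32% + 5% = 43%.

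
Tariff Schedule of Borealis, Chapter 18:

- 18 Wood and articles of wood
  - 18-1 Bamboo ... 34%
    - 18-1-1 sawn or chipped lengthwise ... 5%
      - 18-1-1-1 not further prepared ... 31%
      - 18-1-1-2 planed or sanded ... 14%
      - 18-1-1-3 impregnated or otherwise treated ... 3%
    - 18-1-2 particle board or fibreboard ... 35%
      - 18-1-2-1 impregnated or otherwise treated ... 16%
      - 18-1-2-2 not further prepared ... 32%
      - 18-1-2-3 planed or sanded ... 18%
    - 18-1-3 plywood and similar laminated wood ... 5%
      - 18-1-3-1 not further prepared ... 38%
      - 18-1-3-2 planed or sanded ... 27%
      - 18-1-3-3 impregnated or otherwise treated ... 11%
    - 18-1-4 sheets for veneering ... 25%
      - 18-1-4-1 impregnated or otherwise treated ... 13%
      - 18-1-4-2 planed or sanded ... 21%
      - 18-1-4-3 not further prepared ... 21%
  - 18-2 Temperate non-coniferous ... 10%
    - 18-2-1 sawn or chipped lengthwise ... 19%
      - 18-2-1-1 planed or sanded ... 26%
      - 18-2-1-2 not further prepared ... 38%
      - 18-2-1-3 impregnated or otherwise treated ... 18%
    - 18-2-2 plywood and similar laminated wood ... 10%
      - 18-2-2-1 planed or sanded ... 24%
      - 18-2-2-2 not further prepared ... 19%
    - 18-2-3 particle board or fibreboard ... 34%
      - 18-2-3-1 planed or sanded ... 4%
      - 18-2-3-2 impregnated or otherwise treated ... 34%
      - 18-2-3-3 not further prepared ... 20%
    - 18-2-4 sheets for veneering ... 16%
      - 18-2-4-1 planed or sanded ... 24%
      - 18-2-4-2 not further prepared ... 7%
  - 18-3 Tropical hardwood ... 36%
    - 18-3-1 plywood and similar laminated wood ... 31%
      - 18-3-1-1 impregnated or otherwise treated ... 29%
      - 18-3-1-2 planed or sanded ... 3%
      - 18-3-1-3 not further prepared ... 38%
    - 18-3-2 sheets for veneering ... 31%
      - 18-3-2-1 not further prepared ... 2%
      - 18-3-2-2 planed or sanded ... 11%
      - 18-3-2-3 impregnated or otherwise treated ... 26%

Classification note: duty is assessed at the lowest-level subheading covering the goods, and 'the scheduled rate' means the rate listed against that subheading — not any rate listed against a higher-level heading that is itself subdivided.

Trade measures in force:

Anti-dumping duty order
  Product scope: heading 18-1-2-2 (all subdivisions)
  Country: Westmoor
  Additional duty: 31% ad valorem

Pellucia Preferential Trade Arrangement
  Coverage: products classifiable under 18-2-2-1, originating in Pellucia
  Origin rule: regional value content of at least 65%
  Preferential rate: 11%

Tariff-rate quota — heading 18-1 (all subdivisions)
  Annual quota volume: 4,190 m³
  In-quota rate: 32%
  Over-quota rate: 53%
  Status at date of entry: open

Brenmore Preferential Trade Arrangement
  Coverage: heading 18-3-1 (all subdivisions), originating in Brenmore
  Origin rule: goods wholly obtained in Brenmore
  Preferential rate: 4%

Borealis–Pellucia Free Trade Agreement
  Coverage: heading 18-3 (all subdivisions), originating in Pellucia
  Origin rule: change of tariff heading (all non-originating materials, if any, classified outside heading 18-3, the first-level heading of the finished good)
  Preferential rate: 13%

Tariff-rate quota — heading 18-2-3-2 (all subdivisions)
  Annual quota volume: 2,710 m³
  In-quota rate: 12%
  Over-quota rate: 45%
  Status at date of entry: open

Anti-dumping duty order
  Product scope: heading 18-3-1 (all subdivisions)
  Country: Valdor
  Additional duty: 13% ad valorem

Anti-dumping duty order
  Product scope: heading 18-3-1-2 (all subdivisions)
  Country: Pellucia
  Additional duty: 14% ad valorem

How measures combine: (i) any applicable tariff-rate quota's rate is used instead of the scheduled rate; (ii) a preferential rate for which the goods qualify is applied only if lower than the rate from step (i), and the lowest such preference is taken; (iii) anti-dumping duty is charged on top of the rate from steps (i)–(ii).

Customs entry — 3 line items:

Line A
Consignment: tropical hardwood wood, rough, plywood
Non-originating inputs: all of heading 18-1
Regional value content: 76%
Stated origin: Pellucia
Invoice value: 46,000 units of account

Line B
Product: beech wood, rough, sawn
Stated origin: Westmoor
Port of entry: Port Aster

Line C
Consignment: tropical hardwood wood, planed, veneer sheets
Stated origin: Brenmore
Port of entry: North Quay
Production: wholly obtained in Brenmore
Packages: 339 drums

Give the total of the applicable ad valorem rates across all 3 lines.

Line A: tropical hardwood → 18-3; plywood → 18-3-1; rough → 18-3-1-3. Scheduled 38%. Pellucia agreement on 18-2-2-1: 18-3-1-3 not covered; Pellucia agreement on 18-3: CTH met → 13% available; preferential 13%. → 13%.
Line B: beech → 18-2; sawn → 18-2-1; rough → 18-2-1-2. Scheduled 38%. No special measure applies. → 38%.
Line C: tropical hardwood → 18-3; veneer sheets → 18-3-2; planed → 18-3-2-2. Scheduled 11%. Brenmore agreement on 18-3-1: 18-3-2-2 not covered. → 11%.
Sum: 13% + 38% + 11% = 62%.

62%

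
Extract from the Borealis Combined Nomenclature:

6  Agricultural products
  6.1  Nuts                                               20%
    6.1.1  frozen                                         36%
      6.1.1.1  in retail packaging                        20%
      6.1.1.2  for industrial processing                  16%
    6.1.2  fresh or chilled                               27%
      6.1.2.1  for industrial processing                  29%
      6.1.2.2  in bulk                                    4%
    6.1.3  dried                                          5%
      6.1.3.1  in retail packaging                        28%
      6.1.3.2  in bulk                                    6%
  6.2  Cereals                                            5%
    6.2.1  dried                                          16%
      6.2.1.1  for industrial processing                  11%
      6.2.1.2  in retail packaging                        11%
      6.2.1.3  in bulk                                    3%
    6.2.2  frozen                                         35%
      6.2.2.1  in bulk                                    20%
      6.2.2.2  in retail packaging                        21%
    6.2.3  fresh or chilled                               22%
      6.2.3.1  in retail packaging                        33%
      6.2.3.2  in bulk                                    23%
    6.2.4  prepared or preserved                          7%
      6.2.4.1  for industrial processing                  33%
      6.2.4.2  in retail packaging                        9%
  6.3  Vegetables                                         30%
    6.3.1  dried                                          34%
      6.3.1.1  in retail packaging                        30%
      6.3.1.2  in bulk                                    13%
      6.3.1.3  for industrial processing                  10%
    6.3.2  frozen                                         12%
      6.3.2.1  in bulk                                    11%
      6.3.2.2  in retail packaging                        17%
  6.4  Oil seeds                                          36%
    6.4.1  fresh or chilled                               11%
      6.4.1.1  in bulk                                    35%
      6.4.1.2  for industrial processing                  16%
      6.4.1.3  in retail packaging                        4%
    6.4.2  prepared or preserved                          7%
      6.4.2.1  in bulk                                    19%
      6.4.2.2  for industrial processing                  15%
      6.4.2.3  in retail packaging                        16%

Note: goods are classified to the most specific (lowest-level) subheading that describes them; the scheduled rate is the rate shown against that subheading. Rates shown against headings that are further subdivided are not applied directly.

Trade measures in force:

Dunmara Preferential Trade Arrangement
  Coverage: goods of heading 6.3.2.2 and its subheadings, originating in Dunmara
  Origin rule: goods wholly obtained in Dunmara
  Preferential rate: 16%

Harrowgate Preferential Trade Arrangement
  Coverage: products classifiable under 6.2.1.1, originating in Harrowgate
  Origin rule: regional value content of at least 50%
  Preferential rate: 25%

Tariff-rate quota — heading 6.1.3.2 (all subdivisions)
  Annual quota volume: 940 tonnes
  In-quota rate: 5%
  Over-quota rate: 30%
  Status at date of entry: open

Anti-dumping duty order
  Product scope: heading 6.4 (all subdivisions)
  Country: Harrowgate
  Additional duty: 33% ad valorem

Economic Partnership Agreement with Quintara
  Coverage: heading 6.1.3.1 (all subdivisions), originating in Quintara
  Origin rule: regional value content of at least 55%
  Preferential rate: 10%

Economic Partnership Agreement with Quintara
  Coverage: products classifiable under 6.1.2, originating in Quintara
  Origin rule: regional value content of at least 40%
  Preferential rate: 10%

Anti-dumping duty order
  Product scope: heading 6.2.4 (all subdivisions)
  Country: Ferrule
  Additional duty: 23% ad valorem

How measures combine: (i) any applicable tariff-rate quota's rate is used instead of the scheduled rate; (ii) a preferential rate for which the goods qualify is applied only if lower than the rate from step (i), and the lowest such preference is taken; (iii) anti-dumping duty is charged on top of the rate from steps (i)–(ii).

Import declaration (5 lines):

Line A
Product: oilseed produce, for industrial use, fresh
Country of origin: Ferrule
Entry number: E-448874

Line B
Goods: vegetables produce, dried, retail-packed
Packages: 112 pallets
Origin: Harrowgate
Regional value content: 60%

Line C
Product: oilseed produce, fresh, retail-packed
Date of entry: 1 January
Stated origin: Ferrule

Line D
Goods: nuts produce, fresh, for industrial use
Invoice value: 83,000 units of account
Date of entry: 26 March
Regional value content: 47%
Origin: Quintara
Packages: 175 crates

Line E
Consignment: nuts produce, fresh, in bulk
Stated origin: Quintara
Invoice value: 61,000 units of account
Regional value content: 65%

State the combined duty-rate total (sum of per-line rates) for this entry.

64%

Line A: oilseed → 6.4; fresh → 6.4.1; for industrial use → 6.4.1.2. Scheduled 16%. No special measure applies. → 16%.
Line B: vegetables → 6.3; dried → 6.3.1; retail-packed → 6.3.1.1. Scheduled 30%. Harrowgate agreement on 6.2.1.1: 6.3.1.1 not covered. → 30%.
Line C: oilseed → 6.4; fresh → 6.4.1; retail-packed → 6.4.1.3. Scheduled 4%. No special measure applies. → 4%.
Line D: nuts → 6.1; fresh → 6.1.2; for industrial use → 6.1.2.1. Scheduled 29%. Quintara agreement on 6.1.3.1: 6.1.2.1 not covered; Quintara agreement on 6.1.2: RVC ≥ 40% → 10% available; preferential 10%. → 10%.
Line E: nuts → 6.1; fresh → 6.1.2; in bulk → 6.1.2.2. Scheduled 4%. Quintara agreement on 6.1.3.1: 6.1.2.2 not covered; Quintara agreement on 6.1.2: RVC ≥ 40% → 10% available; preference 10% not lower than 4% → no reduction. → 4%.
Sum: 16% + 30% + 4% + 10% + 4% = 64%.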